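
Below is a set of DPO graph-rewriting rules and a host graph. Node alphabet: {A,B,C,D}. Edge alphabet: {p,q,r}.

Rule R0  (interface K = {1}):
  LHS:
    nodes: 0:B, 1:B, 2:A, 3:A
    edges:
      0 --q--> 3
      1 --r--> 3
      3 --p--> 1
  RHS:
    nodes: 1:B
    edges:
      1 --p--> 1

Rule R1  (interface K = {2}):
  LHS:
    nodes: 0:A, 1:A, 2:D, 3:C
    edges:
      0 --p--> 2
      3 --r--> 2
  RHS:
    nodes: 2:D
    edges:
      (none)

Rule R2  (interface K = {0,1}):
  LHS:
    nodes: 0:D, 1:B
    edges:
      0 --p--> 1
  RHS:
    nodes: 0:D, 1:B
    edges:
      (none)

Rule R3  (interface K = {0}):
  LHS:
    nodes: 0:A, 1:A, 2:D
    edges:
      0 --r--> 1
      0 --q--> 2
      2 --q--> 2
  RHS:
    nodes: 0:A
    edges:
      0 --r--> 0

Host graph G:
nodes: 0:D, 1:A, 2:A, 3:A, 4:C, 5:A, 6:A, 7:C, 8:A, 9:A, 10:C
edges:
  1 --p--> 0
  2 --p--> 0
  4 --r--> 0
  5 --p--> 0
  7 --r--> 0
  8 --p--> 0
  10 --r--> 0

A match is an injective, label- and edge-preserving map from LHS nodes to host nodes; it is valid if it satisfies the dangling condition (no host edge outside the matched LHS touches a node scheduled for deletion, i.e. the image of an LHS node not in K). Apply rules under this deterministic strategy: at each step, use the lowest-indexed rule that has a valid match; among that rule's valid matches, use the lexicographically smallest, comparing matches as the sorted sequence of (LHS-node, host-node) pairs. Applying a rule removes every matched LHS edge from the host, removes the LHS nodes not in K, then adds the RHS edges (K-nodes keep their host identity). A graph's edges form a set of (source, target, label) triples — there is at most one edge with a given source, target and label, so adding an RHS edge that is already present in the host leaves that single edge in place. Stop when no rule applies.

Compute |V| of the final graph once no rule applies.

Answer: 2

Derivation:
start.  V:11 E:7  edges: 1-p->0 2-p->0 4-r->0 5-p->0 7-r->0 8-p->0 10-r->0
1. fire R1 via {0↦1, 1↦3, 2↦0, 3↦4}  →  V:8 E:5  edges: 2-p->0 5-p->0 7-r->0 8-p->0 10-r->0
2. fire R1 via {0↦2, 1↦6, 2↦0, 3↦7}  →  V:5 E:3  edges: 5-p->0 8-p->0 10-r->0
3. fire R1 via {0↦5, 1↦9, 2↦0, 3↦10}  →  V:2 E:1  edges: 8-p->0
normal form: no rule applies after step 3
NF nodes: {0:D, 8:A}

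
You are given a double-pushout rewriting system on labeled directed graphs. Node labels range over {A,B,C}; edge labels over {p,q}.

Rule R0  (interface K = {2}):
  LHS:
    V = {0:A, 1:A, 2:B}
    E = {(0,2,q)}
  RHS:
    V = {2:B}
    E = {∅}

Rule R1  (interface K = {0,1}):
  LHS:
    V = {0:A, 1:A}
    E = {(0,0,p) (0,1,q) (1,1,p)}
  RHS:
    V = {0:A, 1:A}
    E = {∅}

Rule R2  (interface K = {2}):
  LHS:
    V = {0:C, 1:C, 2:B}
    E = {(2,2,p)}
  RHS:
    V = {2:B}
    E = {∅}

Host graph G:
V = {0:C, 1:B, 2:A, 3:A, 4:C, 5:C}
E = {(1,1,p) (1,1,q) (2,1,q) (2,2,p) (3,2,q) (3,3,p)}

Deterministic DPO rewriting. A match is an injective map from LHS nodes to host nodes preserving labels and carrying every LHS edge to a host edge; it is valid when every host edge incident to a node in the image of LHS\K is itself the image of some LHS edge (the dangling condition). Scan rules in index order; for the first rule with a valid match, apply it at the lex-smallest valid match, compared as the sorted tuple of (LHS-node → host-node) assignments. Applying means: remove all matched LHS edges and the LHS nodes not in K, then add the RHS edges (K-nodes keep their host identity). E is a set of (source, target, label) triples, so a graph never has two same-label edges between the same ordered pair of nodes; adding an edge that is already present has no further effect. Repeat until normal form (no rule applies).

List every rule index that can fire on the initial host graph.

R0: no valid match — 1 raw match, all fail dangling condition
R1: 1 valid match — {0↦3, 1↦2}
R2: 6 valid matches — {0↦0, 1↦4, 2↦1}, {0↦0, 1↦5, 2↦1}, {0↦4, 1↦0, 2↦1} (+3 more)

Answer: [R1,R2]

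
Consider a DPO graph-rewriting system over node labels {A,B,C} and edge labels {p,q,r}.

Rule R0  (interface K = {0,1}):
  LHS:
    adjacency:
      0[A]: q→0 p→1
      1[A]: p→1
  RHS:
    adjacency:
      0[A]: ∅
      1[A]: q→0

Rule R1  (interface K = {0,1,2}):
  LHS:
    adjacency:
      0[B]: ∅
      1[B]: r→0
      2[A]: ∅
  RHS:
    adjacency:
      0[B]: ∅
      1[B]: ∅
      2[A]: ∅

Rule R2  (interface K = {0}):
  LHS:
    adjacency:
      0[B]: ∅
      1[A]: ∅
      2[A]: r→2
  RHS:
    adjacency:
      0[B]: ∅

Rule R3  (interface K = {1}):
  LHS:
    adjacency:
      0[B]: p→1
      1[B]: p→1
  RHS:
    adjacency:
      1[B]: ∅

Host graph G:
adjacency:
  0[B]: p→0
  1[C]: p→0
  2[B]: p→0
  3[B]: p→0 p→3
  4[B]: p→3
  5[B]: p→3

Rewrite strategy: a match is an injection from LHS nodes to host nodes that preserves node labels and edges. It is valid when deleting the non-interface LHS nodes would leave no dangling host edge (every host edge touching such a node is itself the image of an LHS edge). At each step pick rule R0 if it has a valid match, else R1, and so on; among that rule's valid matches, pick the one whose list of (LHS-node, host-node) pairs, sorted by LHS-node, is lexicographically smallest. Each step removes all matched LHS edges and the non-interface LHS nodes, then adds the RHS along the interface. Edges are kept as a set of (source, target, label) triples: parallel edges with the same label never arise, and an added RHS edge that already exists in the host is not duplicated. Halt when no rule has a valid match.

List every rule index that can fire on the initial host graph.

R0: no valid match — LHS pattern not found
R1: no valid match — LHS pattern not found
R2: no valid match — LHS pattern not found
R3: 3 valid matches — {0↦2, 1↦0}, {0↦4, 1↦3}, {0↦5, 1↦3}

Answer: [R3]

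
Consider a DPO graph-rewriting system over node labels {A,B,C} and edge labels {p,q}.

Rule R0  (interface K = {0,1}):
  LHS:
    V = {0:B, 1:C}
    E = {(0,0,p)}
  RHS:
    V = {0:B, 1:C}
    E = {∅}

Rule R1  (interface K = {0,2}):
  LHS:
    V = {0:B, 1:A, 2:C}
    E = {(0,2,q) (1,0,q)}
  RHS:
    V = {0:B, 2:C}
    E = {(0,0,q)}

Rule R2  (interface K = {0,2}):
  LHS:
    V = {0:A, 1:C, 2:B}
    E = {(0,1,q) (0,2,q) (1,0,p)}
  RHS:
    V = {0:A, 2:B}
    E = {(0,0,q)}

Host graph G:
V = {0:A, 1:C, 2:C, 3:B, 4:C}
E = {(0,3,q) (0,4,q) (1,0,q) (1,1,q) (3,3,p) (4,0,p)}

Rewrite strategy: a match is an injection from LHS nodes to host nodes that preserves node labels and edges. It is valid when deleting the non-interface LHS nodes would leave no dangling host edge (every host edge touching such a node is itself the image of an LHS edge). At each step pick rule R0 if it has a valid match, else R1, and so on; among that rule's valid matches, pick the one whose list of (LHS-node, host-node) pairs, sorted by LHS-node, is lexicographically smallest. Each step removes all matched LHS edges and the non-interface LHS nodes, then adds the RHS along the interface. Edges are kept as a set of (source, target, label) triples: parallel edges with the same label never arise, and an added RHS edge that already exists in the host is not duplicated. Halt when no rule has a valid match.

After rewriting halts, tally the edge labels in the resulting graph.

[0] host  ⇒  5 nodes, 6 edges  {0-q->3 0-q->4 1-q->0 1-q->1 3-p->3 4-p->0}
[1] R0 @ {0↦3, 1↦1}  ⇒  5 nodes, 5 edges  {0-q->3 0-q->4 1-q->0 1-q->1 4-p->0}
[2] R2 @ {0↦0, 1↦4, 2↦3}  ⇒  4 nodes, 3 edges  {0-q->0 1-q->0 1-q->1}
halt: no rule applies after step 2
NF edges: [(0, 0, 'q'), (1, 0, 'q'), (1, 1, 'q')]

Answer: q:3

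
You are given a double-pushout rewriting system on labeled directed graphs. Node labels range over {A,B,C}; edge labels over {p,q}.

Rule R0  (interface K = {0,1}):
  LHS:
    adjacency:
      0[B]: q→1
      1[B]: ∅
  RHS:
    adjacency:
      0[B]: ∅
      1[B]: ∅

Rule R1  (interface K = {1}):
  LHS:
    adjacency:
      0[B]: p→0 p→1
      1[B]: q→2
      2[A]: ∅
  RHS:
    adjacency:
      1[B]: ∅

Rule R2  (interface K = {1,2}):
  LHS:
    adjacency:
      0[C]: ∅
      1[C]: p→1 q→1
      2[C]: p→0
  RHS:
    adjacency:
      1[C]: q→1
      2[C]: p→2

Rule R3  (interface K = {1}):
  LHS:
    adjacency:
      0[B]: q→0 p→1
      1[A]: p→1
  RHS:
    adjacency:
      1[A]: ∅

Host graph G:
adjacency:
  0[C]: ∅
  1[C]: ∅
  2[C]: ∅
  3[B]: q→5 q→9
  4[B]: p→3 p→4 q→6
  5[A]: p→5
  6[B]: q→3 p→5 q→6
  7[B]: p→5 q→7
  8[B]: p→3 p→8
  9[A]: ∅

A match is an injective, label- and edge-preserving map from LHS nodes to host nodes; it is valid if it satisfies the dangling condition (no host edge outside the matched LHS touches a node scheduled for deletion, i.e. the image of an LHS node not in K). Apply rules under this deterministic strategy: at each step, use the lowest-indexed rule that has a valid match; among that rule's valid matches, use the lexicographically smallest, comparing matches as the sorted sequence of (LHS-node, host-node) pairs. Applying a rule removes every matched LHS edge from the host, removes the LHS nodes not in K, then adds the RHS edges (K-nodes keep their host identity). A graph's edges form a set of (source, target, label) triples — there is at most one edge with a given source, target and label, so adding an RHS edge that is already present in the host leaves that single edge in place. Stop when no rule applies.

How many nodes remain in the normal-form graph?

Answer: 7

Steps:
[0] host  ⇒  10 nodes, 13 edges  {3-q->5 3-q->9 4-p->3 4-p->4 4-q->6 5-p->5 6-q->3 6-p->5 6-q->6 7-p->5 7-q->7 8-p->3 8-p->8}
[1] R0 @ {0↦4, 1↦6}  ⇒  10 nodes, 12 edges  {3-q->5 3-q->9 4-p->3 4-p->4 5-p->5 6-q->3 6-p->5 6-q->6 7-p->5 7-q->7 8-p->3 8-p->8}
[2] R0 @ {0↦6, 1↦3}  ⇒  10 nodes, 11 edges  {3-q->5 3-q->9 4-p->3 4-p->4 5-p->5 6-p->5 6-q->6 7-p->5 7-q->7 8-p->3 8-p->8}
[3] R1 @ {0↦4, 1↦3, 2↦9}  ⇒  8 nodes, 8 edges  {3-q->5 5-p->5 6-p->5 6-q->6 7-p->5 7-q->7 8-p->3 8-p->8}
[4] R3 @ {0↦6, 1↦5}  ⇒  7 nodes, 5 edges  {3-q->5 7-p->5 7-q->7 8-p->3 8-p->8}
halt: no rule applies after step 4
NF nodes: {0:C, 1:C, 2:C, 3:B, 5:A, 7:B, 8:B}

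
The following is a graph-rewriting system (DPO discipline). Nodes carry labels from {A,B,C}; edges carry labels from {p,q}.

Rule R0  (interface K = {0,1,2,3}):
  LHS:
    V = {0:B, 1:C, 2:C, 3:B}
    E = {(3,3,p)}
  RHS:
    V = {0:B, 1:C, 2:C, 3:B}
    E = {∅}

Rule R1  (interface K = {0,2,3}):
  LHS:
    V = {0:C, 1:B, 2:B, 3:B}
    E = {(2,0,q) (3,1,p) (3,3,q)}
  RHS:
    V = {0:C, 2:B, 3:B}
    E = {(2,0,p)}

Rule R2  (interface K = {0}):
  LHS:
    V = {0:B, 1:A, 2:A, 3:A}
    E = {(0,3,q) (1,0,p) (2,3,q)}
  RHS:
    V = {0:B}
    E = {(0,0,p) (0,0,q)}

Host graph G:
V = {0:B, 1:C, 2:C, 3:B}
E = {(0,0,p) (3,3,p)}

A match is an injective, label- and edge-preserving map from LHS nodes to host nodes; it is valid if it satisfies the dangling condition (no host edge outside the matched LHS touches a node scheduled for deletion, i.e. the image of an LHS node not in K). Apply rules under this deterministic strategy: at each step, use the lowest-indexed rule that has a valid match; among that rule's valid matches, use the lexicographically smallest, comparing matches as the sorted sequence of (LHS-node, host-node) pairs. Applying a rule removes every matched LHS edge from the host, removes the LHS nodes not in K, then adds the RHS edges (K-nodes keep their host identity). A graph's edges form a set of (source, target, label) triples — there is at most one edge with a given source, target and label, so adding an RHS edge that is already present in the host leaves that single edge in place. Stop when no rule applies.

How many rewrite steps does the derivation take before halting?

start.  V:4 E:2  edges: 0-p->0 3-p->3
1. fire R0 via {0↦0, 1↦1, 2↦2, 3↦3}  →  V:4 E:1  edges: 0-p->0
2. fire R0 via {0↦3, 1↦1, 2↦2, 3↦0}  →  V:4 E:0  edges: ∅
final graph: no rule applies after step 2

Answer: 2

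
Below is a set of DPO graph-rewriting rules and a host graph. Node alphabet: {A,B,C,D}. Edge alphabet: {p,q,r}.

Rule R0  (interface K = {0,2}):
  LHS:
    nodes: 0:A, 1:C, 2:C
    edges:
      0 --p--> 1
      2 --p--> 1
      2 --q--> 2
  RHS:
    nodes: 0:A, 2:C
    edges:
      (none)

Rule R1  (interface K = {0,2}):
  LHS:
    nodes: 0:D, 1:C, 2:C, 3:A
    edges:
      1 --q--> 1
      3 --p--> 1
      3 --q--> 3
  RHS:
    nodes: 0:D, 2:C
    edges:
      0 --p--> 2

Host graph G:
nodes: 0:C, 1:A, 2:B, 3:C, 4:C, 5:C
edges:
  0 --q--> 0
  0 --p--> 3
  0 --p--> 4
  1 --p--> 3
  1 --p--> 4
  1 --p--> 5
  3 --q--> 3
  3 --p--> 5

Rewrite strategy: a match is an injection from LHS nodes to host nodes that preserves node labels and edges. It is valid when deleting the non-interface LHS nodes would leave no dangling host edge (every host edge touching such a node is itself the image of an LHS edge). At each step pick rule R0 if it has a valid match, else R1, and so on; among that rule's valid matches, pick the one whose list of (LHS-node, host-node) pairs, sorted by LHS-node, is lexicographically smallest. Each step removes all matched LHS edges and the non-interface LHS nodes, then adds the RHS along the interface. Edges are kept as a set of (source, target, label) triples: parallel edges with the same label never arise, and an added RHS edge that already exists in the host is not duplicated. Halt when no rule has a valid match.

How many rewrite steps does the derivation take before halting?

Answer: 2

Derivation:
[0] host  ⇒  6 nodes, 8 edges  {0-q->0 0-p->3 0-p->4 1-p->3 1-p->4 1-p->5 3-q->3 3-p->5}
[1] R0 @ {0↦1, 1↦4, 2↦0}  ⇒  5 nodes, 5 edges  {0-p->3 1-p->3 1-p->5 3-q->3 3-p->5}
[2] R0 @ {0↦1, 1↦5, 2↦3}  ⇒  4 nodes, 2 edges  {0-p->3 1-p->3}
normal form: no rule applies after step 2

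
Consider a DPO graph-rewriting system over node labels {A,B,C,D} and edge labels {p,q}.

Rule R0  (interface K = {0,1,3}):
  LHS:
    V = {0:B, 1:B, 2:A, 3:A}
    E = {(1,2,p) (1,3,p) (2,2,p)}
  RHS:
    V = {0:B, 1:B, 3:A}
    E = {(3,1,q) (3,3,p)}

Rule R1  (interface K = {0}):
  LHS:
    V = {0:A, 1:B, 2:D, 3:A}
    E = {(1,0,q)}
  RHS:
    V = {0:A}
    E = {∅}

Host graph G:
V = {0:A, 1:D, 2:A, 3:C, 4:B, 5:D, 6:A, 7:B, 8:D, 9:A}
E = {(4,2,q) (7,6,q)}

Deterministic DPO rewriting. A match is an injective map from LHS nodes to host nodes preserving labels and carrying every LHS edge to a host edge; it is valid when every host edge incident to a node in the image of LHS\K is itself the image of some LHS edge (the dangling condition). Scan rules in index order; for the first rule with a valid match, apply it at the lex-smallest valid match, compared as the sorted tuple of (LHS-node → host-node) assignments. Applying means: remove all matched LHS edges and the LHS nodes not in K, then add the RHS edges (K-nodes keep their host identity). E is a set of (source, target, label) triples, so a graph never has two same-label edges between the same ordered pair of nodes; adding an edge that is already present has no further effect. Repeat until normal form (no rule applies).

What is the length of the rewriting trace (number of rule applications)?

[0] host  ⇒  10 nodes, 2 edges  {4-q->2 7-q->6}
[1] R1 @ {0↦2, 1↦4, 2↦1, 3↦0}  ⇒  7 nodes, 1 edges  {7-q->6}
[2] R1 @ {0↦6, 1↦7, 2↦5, 3↦2}  ⇒  4 nodes, 0 edges  {∅}
final graph: no rule applies after step 2

Answer: 2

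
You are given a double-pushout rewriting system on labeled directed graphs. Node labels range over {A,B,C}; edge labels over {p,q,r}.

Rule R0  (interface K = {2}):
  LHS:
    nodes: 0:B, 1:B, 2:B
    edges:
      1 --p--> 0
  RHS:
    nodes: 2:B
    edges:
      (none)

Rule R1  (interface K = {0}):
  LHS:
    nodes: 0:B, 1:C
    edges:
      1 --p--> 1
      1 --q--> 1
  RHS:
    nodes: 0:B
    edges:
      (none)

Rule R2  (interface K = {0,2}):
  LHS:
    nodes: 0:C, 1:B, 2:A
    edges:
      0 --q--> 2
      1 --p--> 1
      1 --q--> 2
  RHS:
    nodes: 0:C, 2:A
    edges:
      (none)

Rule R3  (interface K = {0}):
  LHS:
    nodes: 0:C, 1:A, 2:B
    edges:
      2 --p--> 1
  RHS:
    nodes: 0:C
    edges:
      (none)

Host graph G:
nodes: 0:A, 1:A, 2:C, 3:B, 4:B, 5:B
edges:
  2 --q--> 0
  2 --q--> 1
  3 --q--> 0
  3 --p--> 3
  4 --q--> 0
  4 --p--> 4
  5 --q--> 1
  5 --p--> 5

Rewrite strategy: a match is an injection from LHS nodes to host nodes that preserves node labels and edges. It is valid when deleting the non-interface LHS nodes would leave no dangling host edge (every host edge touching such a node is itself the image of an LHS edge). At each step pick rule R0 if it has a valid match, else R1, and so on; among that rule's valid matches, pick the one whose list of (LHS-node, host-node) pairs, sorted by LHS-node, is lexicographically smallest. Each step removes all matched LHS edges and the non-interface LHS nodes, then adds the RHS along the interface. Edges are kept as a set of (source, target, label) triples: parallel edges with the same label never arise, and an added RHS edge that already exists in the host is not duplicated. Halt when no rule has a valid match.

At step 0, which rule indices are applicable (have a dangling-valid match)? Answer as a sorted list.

Answer: [R2]

Steps:
R0: no valid match — LHS pattern not found
R1: no valid match — LHS pattern not found
R2: 3 valid matches — {0↦2, 1↦3, 2↦0}, {0↦2, 1↦4, 2↦0}, {0↦2, 1↦5, 2↦1}
R3: no valid match — LHS pattern not found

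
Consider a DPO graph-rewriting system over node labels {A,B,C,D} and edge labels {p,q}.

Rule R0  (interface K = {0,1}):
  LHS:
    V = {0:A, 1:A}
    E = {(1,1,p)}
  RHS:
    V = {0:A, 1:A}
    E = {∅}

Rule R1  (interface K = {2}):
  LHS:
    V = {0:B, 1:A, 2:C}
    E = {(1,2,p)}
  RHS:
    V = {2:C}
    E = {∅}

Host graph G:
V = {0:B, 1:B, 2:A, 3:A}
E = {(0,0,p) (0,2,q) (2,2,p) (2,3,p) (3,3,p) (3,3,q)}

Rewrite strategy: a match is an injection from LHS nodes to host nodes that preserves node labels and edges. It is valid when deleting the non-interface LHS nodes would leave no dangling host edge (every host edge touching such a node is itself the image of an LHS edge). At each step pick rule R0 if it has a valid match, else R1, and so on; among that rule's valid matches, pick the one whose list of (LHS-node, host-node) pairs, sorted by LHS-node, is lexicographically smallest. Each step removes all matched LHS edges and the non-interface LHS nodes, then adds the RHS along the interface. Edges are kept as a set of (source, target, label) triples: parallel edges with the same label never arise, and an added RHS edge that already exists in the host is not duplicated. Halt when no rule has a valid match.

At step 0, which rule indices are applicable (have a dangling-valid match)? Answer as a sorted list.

R0: 2 valid matches — {0↦2, 1↦3}, {0↦3, 1↦2}
R1: no valid match — LHS pattern not found

Answer: [R0]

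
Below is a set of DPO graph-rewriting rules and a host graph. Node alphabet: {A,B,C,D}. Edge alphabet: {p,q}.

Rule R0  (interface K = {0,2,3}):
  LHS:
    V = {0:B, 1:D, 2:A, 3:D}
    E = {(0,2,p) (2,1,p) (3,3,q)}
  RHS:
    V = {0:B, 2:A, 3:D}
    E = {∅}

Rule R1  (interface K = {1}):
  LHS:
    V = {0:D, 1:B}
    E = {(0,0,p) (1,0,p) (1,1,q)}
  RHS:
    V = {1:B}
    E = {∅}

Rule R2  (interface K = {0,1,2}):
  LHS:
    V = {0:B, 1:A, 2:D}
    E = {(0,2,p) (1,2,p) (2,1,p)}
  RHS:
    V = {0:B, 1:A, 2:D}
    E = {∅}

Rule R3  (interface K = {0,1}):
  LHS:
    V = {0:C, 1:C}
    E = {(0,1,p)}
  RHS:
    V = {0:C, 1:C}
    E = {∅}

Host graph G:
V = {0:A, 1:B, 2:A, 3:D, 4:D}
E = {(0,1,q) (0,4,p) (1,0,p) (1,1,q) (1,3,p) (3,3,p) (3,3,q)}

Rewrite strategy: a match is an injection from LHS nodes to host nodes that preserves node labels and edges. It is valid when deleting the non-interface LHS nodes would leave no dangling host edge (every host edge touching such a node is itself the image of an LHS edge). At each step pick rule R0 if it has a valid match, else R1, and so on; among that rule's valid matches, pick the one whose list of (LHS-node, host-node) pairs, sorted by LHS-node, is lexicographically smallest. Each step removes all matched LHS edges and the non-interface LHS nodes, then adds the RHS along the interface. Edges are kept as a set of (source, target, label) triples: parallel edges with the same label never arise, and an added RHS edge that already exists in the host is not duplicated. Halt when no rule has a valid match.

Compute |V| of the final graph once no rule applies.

[0] host  ⇒  5 nodes, 7 edges  {0-q->1 0-p->4 1-p->0 1-q->1 1-p->3 3-p->3 3-q->3}
[1] R0 @ {0↦1, 1↦4, 2↦0, 3↦3}  ⇒  4 nodes, 4 edges  {0-q->1 1-q->1 1-p->3 3-p->3}
[2] R1 @ {0↦3, 1↦1}  ⇒  3 nodes, 1 edges  {0-q->1}
normal form: no rule applies after step 2
NF nodes: {0:A, 1:B, 2:A}

Answer: 3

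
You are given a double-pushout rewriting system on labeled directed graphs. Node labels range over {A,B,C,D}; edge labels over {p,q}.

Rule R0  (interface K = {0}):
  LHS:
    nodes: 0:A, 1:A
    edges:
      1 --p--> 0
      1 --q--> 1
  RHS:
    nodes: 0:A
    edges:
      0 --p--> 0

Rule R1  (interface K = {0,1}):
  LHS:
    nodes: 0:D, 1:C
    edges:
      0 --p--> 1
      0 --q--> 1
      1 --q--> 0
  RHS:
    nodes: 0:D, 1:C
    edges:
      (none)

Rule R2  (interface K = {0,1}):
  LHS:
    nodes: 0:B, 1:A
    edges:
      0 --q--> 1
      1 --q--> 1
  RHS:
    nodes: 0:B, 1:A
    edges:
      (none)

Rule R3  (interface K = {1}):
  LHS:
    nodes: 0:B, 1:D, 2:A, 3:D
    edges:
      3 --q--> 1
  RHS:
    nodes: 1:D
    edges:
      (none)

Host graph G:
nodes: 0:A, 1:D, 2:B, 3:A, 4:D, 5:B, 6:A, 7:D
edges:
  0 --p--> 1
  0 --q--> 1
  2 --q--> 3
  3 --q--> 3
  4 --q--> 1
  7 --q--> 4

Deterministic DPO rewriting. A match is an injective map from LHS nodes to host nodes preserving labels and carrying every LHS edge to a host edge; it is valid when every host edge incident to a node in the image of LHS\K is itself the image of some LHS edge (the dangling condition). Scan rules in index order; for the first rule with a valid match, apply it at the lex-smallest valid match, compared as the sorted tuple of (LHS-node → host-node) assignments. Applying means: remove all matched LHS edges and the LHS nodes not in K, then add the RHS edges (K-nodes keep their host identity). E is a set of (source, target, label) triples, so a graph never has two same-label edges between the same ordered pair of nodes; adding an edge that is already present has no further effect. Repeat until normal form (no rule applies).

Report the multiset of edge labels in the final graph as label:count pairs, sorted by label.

Answer: p:1 q:1

Derivation:
initial: |V|=8 |E|=6  E = 0-p->1 0-q->1 2-q->3 3-q->3 4-q->1 7-q->4
step 1: apply R2 at {0↦2, 1↦3}  → |V|=8 |E|=4  E = 0-p->1 0-q->1 4-q->1 7-q->4
step 2: apply R3 at {0↦2, 1↦4, 2↦3, 3↦7}  → |V|=5 |E|=3  E = 0-p->1 0-q->1 4-q->1
step 3: apply R3 at {0↦5, 1↦1, 2↦6, 3↦4}  → |V|=2 |E|=2  E = 0-p->1 0-q->1
final graph: no rule applies after step 3
NF edges: [(0, 1, 'p'), (0, 1, 'q')]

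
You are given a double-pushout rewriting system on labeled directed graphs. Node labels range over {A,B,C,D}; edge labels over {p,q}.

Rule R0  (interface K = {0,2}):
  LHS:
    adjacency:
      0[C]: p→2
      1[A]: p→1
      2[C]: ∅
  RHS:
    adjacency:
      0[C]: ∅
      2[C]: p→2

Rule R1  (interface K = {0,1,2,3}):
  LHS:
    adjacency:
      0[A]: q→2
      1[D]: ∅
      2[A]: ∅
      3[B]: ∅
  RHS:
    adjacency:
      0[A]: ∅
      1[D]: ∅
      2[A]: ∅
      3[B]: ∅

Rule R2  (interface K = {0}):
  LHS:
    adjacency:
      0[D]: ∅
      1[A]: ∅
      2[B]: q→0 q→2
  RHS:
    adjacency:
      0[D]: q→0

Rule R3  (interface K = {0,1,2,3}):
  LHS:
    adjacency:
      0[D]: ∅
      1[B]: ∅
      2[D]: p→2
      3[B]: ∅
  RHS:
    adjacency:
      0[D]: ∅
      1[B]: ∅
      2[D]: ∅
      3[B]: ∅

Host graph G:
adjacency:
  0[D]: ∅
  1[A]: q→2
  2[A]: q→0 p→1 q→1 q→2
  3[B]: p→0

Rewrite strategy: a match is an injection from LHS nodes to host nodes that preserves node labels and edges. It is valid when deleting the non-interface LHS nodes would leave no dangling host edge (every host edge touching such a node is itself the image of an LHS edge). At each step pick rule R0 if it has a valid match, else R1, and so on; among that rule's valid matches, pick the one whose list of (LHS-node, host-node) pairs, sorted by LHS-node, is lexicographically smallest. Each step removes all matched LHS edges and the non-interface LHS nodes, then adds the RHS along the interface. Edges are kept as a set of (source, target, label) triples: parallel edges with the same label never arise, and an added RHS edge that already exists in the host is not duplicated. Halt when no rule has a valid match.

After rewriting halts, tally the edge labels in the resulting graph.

[0] host  ⇒  4 nodes, 6 edges  {1-q->2 2-q->0 2-p->1 2-q->1 2-q->2 3-p->0}
[1] R1 @ {0↦1, 1↦0, 2↦2, 3↦3}  ⇒  4 nodes, 5 edges  {2-q->0 2-p->1 2-q->1 2-q->2 3-p->0}
[2] R1 @ {0↦2, 1↦0, 2↦1, 3↦3}  ⇒  4 nodes, 4 edges  {2-q->0 2-p->1 2-q->2 3-p->0}
final graph: no rule applies after step 2
NF edges: [(2, 0, 'q'), (2, 1, 'p'), (2, 2, 'q'), (3, 0, 'p')]

Answer: p:2 q:2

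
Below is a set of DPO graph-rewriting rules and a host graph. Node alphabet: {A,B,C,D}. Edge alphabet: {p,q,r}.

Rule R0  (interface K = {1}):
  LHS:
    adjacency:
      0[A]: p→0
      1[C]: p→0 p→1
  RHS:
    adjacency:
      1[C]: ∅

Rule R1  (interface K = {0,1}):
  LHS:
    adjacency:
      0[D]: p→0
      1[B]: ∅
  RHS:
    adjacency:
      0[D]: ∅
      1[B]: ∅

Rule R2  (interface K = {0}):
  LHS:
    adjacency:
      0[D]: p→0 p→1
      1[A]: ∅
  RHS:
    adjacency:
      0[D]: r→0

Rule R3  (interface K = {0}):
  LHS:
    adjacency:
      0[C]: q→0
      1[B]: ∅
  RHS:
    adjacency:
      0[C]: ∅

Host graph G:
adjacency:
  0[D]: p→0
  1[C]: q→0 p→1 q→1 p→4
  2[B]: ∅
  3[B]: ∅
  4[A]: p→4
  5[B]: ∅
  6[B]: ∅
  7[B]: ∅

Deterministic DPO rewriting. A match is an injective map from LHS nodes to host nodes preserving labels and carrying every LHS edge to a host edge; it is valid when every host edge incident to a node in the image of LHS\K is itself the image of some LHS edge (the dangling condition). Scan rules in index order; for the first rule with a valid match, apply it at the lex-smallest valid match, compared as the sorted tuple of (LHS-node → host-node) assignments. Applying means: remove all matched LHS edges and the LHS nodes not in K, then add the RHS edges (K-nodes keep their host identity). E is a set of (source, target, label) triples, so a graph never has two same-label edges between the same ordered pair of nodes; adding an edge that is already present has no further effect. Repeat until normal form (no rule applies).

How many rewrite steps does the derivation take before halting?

[0] host  ⇒  8 nodes, 6 edges  {0-p->0 1-q->0 1-p->1 1-q->1 1-p->4 4-p->4}
[1] R0 @ {0↦4, 1↦1}  ⇒  7 nodes, 3 edges  {0-p->0 1-q->0 1-q->1}
[2] R1 @ {0↦0, 1↦2}  ⇒  7 nodes, 2 edges  {1-q->0 1-q->1}
[3] R3 @ {0↦1, 1↦2}  ⇒  6 nodes, 1 edges  {1-q->0}
final graph: no rule applies after step 3

Answer: 3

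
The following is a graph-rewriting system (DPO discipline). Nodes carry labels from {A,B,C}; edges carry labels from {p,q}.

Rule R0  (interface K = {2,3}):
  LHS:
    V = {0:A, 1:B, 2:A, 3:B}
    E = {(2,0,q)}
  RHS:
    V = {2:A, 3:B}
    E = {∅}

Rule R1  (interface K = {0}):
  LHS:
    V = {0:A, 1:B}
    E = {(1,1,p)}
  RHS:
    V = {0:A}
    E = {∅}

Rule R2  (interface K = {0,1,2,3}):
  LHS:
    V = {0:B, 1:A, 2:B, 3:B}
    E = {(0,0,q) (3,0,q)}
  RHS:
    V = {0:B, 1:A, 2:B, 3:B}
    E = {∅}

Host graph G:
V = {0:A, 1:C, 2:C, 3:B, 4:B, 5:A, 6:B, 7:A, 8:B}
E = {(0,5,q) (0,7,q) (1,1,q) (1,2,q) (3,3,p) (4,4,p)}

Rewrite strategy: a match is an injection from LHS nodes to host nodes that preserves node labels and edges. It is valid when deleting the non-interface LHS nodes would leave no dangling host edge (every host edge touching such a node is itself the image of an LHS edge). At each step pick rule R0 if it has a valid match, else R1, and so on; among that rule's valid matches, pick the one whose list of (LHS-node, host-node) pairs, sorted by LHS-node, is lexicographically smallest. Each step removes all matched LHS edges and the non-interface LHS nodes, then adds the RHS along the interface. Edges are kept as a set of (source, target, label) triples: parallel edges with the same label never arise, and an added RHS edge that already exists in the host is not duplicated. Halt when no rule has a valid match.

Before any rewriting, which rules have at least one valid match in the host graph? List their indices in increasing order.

R0: 12 valid matches — {0↦5, 1↦6, 2↦0, 3↦3}, {0↦5, 1↦6, 2↦0, 3↦4}, {0↦5, 1↦6, 2↦0, 3↦8} (+9 more)
R1: 6 valid matches — {0↦0, 1↦3}, {0↦0, 1↦4}, {0↦5, 1↦3} (+3 more)
R2: no valid match — LHS pattern not found

Answer: [R0,R1]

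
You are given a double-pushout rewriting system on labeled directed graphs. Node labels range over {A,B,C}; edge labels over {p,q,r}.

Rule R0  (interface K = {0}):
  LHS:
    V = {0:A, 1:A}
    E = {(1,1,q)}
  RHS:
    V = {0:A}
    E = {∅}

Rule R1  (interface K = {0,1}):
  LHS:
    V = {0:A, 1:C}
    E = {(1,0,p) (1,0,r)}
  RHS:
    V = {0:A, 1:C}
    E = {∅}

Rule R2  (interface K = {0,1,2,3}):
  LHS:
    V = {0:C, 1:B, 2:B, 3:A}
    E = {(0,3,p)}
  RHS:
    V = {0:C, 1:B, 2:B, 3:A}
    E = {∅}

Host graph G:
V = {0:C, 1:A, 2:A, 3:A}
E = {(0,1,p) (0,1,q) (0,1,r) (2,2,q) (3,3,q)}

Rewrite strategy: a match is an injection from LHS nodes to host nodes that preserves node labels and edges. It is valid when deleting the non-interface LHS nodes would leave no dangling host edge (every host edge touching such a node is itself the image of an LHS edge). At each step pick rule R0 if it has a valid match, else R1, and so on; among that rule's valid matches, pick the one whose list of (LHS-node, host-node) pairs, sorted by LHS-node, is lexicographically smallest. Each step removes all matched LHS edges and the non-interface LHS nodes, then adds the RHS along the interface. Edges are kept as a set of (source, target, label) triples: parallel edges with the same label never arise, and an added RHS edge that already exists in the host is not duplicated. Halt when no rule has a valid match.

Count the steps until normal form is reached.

start.  V:4 E:5  edges: 0-p->1 0-q->1 0-r->1 2-q->2 3-q->3
1. fire R0 via {0↦1, 1↦2}  →  V:3 E:4  edges: 0-p->1 0-q->1 0-r->1 3-q->3
2. fire R0 via {0↦1, 1↦3}  →  V:2 E:3  edges: 0-p->1 0-q->1 0-r->1
3. fire R1 via {0↦1, 1↦0}  →  V:2 E:1  edges: 0-q->1
normal form: no rule applies after step 3

Answer: 3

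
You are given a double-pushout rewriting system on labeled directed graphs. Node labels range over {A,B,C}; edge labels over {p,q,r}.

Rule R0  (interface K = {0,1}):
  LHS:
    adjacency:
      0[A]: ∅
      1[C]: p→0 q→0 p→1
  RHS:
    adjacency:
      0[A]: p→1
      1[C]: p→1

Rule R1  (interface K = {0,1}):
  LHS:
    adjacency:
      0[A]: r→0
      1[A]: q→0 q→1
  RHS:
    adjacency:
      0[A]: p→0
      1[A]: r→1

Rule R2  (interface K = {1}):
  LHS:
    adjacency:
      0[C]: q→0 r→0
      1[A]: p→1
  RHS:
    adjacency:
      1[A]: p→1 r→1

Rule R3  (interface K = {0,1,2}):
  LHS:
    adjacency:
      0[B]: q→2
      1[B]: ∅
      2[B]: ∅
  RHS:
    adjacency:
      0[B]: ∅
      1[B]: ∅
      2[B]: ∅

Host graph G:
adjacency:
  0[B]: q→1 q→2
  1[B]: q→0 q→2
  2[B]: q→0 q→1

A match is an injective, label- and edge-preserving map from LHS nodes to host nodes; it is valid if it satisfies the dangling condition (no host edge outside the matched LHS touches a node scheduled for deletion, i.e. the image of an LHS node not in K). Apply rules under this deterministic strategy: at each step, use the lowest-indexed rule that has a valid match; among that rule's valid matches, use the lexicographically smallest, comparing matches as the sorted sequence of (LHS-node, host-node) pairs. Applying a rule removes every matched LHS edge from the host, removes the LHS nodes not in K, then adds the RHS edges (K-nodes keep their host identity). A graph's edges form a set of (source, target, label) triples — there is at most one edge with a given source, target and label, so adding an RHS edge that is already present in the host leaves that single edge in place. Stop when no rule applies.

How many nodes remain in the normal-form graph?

initial: |V|=3 |E|=6  E = 0-q->1 0-q->2 1-q->0 1-q->2 2-q->0 2-q->1
step 1: apply R3 at {0↦0, 1↦1, 2↦2}  → |V|=3 |E|=5  E = 0-q->1 1-q->0 1-q->2 2-q->0 2-q->1
step 2: apply R3 at {0↦0, 1↦2, 2↦1}  → |V|=3 |E|=4  E = 1-q->0 1-q->2 2-q->0 2-q->1
step 3: apply R3 at {0↦1, 1↦0, 2↦2}  → |V|=3 |E|=3  E = 1-q->0 2-q->0 2-q->1
step 4: apply R3 at {0↦1, 1↦2, 2↦0}  → |V|=3 |E|=2  E = 2-q->0 2-q->1
step 5: apply R3 at {0↦2, 1↦0, 2↦1}  → |V|=3 |E|=1  E = 2-q->0
step 6: apply R3 at {0↦2, 1↦1, 2↦0}  → |V|=3 |E|=0  E = ∅
normal form: no rule applies after step 6
NF nodes: {0:B, 1:B, 2:B}

Answer: 3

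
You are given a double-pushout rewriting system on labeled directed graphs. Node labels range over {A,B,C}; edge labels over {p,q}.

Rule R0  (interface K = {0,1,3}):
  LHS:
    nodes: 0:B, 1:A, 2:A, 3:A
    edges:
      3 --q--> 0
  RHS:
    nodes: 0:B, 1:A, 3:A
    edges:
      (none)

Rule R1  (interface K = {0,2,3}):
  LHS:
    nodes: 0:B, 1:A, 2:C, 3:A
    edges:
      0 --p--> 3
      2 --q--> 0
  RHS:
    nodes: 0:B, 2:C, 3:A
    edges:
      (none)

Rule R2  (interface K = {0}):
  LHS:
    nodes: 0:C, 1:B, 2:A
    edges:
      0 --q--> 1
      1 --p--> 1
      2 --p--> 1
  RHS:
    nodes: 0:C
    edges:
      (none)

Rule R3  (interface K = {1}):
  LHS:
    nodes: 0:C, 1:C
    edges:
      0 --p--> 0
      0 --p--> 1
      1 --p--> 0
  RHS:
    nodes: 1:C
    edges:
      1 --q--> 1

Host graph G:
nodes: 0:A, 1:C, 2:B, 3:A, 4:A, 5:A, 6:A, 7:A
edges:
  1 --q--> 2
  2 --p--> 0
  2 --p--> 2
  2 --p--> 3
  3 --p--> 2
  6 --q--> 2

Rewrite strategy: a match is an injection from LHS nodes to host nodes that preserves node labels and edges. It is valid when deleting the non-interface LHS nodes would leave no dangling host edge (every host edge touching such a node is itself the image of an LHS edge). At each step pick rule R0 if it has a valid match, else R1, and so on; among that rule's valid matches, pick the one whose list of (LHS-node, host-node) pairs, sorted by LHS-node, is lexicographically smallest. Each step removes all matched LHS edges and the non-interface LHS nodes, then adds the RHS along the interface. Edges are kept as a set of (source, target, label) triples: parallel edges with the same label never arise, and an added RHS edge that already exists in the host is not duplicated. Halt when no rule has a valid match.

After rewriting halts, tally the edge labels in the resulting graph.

initial: |V|=8 |E|=6  E = 1-q->2 2-p->0 2-p->2 2-p->3 3-p->2 6-q->2
step 1: apply R0 at {0↦2, 1↦0, 2↦4, 3↦6}  → |V|=7 |E|=5  E = 1-q->2 2-p->0 2-p->2 2-p->3 3-p->2
step 2: apply R1 at {0↦2, 1↦5, 2↦1, 3↦0}  → |V|=6 |E|=3  E = 2-p->2 2-p->3 3-p->2
normal form: no rule applies after step 2
NF edges: [(2, 2, 'p'), (2, 3, 'p'), (3, 2, 'p')]

Answer: p:3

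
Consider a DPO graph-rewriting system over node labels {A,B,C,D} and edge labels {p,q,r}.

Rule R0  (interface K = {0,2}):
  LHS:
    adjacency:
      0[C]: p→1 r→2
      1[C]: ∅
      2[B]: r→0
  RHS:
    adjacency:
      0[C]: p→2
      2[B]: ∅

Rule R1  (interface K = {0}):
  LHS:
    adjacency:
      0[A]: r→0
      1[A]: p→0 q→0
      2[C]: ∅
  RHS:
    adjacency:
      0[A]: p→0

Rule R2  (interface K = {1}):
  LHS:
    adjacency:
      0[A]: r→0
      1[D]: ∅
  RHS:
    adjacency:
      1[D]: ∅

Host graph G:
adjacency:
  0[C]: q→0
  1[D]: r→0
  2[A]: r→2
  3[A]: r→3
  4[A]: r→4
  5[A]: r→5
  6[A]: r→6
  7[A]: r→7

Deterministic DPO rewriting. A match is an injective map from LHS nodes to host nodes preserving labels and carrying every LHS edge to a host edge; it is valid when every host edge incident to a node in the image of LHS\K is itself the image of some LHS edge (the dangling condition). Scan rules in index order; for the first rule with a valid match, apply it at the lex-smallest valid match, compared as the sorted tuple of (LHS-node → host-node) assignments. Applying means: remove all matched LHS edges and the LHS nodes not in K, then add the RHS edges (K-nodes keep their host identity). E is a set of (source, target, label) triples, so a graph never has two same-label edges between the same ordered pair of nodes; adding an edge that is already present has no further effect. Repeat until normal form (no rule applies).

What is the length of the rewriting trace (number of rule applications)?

start.  V:8 E:8  edges: 0-q->0 1-r->0 2-r->2 3-r->3 4-r->4 5-r->5 6-r->6 7-r->7
1. fire R2 via {0↦2, 1↦1}  →  V:7 E:7  edges: 0-q->0 1-r->0 3-r->3 4-r->4 5-r->5 6-r->6 7-r->7
2. fire R2 via {0↦3, 1↦1}  →  V:6 E:6  edges: 0-q->0 1-r->0 4-r->4 5-r->5 6-r->6 7-r->7
3. fire R2 via {0↦4, 1↦1}  →  V:5 E:5  edges: 0-q->0 1-r->0 5-r->5 6-r->6 7-r->7
4. fire R2 via {0↦5, 1↦1}  →  V:4 E:4  edges: 0-q->0 1-r->0 6-r->6 7-r->7
5. fire R2 via {0↦6, 1↦1}  →  V:3 E:3  edges: 0-q->0 1-r->0 7-r->7
6. fire R2 via {0↦7, 1↦1}  →  V:2 E:2  edges: 0-q->0 1-r->0
final graph: no rule applies after step 6

Answer: 6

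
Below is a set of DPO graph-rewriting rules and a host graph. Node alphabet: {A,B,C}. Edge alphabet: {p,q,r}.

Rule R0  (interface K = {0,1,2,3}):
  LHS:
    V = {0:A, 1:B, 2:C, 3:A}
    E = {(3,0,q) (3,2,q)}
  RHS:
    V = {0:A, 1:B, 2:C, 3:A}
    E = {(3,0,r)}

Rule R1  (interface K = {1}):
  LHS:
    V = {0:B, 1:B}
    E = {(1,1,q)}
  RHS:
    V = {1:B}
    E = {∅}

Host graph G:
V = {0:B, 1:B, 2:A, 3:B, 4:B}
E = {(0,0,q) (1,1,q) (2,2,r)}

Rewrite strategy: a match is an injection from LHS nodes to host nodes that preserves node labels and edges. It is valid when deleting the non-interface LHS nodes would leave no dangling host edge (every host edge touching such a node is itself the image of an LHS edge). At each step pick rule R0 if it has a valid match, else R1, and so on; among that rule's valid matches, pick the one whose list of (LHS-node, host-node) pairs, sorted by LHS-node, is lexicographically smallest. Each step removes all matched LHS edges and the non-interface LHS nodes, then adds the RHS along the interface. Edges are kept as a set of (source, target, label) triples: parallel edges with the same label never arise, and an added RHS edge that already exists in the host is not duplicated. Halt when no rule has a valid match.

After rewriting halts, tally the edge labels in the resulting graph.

Answer: r:1

Steps:
initial: |V|=5 |E|=3  E = 0-q->0 1-q->1 2-r->2
step 1: apply R1 at {0↦3, 1↦0}  → |V|=4 |E|=2  E = 1-q->1 2-r->2
step 2: apply R1 at {0↦0, 1↦1}  → |V|=3 |E|=1  E = 2-r->2
normal form: no rule applies after step 2
NF edges: [(2, 2, 'r')]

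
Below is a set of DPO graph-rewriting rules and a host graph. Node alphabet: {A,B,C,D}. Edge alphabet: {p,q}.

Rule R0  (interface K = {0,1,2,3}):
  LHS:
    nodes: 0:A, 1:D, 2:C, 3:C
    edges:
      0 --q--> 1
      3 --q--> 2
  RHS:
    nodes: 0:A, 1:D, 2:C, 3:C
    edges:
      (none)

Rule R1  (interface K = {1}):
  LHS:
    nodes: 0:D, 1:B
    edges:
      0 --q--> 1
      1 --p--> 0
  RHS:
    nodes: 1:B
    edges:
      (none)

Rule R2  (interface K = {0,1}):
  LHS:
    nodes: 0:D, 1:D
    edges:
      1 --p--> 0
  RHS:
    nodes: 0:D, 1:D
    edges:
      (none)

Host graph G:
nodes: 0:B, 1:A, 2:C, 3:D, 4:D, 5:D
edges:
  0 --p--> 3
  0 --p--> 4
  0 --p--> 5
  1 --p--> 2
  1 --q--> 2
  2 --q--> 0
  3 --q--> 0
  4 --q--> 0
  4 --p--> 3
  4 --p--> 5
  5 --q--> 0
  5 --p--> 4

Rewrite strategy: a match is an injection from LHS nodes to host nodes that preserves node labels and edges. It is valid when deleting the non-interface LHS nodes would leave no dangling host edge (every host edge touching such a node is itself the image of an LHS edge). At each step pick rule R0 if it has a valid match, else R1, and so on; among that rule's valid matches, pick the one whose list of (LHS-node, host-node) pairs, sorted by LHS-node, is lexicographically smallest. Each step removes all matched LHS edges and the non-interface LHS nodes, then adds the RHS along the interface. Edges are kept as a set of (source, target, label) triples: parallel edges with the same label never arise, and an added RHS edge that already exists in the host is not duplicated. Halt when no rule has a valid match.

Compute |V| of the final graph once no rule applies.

Answer: 3

Rewrite trace:
[0] host  ⇒  6 nodes, 12 edges  {0-p->3 0-p->4 0-p->5 1-p->2 1-q->2 2-q->0 3-q->0 4-q->0 4-p->3 4-p->5 5-q->0 5-p->4}
[1] R2 @ {0↦3, 1↦4}  ⇒  6 nodes, 11 edges  {0-p->3 0-p->4 0-p->5 1-p->2 1-q->2 2-q->0 3-q->0 4-q->0 4-p->5 5-q->0 5-p->4}
[2] R1 @ {0↦3, 1↦0}  ⇒  5 nodes, 9 edges  {0-p->4 0-p->5 1-p->2 1-q->2 2-q->0 4-q->0 4-p->5 5-q->0 5-p->4}
[3] R2 @ {0↦4, 1↦5}  ⇒  5 nodes, 8 edges  {0-p->4 0-p->5 1-p->2 1-q->2 2-q->0 4-q->0 4-p->5 5-q->0}
[4] R2 @ {0↦5, 1↦4}  ⇒  5 nodes, 7 edges  {0-p->4 0-p->5 1-p->2 1-q->2 2-q->0 4-q->0 5-q->0}
[5] R1 @ {0↦4, 1↦0}  ⇒  4 nodes, 5 edges  {0-p->5 1-p->2 1-q->2 2-q->0 5-q->0}
[6] R1 @ {0↦5, 1↦0}  ⇒  3 nodes, 3 edges  {1-p->2 1-q->2 2-q->0}
normal form: no rule applies after step 6
NF nodes: {0:B, 1:A, 2:C}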